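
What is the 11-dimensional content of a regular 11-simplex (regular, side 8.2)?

V_11 = √(12) · 8.2^11 / (11! · 2^(11/2)) ≈ 21.6134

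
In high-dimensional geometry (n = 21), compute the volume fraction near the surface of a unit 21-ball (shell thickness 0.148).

1 - (1-0.148)^21 ≈ 0.965388 ≈ 96.54%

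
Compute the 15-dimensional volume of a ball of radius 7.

Volume = π^{15/2}·(7)^15/Γ(17/2) = 173625106649344·π^7/289575 ≈ 1.81093e+12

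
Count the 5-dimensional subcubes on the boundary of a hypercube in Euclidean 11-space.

f_5(11-cube) = (11 choose 5) · 2^6 = 29568.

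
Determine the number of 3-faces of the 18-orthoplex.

Number of 3-faces = 2^(3+1) · C(18,3+1) = 16 · 3060 = 48960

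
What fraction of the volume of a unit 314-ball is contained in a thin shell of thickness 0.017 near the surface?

Shell fraction = 1 - (1-0.017)^314 ≈ 0.99541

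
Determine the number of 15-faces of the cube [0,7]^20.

Number of 15-faces = C(20,15) · 2^(20-15) = 15504 · 32 = 496128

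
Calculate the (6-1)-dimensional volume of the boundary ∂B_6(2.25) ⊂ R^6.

The surface area of an n-ball is 2π^(n/2) r^(n-1) / Γ(n/2). For n=6, r=2.25: 1787.98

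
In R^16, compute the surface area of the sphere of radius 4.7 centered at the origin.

S_16(4.7) = 2·π^(16/2)·(4.7)^15 / Γ(16/2) ≈ 4.5422e+10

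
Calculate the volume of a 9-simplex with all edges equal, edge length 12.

V = (12^9 / 9!) · √((9+1) / 2^9) ≈ 1987.16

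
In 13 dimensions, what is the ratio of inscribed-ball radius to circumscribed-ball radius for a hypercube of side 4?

Ratio = (s/2)/(s√13/2) = 13^(-1/2) ≈ 0.27735.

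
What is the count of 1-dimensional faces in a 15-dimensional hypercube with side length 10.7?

An n-cube has C(n,k)·2^(n-k) k-faces. Here C(15,1)·2^14 = 15·16384 = 245760.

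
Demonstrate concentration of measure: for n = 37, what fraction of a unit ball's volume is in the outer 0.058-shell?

1 - (1-0.058)^37 ≈ 0.890382 ≈ 89.04%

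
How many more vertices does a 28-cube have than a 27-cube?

The 28-cube has 2^28 = 268435456 vertices. The 27-cube has 2^27 = 134217728 vertices. Difference: 268435456 - 134217728 = 134217728.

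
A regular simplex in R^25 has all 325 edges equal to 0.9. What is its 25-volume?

V = (0.9^25 / 25!) · √((25+1) / 2^25) ≈ 4.07407e-30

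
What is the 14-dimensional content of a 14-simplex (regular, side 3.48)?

For a regular n-simplex with edge a, V = (a^n / n!)·√((n+1)/2^n). With a=3.48, n=14: V ≈ 1.32598e-05.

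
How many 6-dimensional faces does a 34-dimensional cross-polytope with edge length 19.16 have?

Number of 6-faces = 2^(6+1) · C(34,6+1) = 128 · 5379616 = 688590848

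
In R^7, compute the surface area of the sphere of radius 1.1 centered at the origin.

S_7(1.1) = 2·π^(7/2)·(1.1)^6 / Γ(7/2) ≈ 58.5915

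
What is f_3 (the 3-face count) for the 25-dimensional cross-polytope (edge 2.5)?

Number of 3-faces = 2^(3+1) · C(25,3+1) = 16 · 12650 = 202400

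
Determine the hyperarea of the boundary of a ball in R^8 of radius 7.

S_8(7) = 2·π^(8/2)·(7)^7 / Γ(8/2) = 823543·π^4/3 ≈ 2.67402e+07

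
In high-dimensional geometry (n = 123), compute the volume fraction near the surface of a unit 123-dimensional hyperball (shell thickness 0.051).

1 - (1-0.051)^123 ≈ 0.998401 ≈ 99.84%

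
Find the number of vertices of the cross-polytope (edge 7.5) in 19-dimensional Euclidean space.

f_0(19-orthoplex) = 2^1 · (19 choose 1) = 38.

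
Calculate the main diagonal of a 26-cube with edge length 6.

||(6,6,...,6)|| = √(26)·6 ≈ 30.5941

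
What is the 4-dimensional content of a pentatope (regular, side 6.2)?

Volume = 6.2^4 · √(5/2^4) / 4! ≈ 34.4176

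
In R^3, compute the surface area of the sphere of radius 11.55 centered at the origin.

S = n·V_n(r)/r = 3·V_3(11.55)/11.55 (volume-to-surface relation), giving 4πr² = 4π·(11.55)² ≈ 1676.39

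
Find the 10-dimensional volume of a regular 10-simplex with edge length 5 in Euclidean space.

Volume = 5^10 · √(11/2^10) / 10! ≈ 0.278922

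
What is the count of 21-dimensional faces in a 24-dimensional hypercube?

f_21(24-cube) = (24 choose 21) · 2^3 = 16192.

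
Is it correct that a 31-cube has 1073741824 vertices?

False. The 31-cube has 2^31 = 2147483648 vertices.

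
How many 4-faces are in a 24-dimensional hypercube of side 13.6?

Choose 4 of 24 axes to span the face (C(24,4) = 10626 ways), then fix each of the remaining 20 coordinates at one of its two extreme values (2^20 = 1048576 ways): 10626·1048576 = 11142168576.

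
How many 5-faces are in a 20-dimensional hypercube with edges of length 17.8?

f_5(20-cube) = (20 choose 5) · 2^15 = 508035072.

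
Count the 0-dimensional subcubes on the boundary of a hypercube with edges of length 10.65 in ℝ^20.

Choose 0 of 20 axes to span the face (C(20,0) = 1 way), then fix each of the remaining 20 coordinates at one of its two extreme values (2^20 = 1048576 ways): 1·1048576 = 1048576.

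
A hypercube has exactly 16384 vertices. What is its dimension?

Since 2^n = 16384, we have n = 14.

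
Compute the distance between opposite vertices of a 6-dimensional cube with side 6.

d = √(6² + 6² + ... + 6²) [6 terms] = √(6·6²) = 6√6 ≈ 14.6969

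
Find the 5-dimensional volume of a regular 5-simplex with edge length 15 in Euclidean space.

V_5 = √(6) · 15^5 / (5! · 2^(5/2)) ≈ 2740.16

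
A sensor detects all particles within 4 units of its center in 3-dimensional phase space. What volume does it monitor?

V = 256·π/3 ≈ 268.083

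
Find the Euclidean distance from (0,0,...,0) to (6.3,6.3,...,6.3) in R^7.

The space diagonal of an n-cube of side s is s√n. Here 6.3·√7 ≈ 16.6682.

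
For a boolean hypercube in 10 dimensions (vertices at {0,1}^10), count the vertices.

An n-cube has 2^n vertices; for n = 10 that is 2^10 = 1024.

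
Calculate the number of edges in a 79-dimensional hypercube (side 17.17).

The 79-cube has n·2^(n-1) = 79·2^78 = 79·302231454903657293676544 = 23876284937388926200446976 edges.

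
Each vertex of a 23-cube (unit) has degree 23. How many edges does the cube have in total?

An n-cube has n·2^(n-1) edges. With n = 23: 23·4194304 = 96468992.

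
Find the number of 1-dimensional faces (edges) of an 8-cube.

An n-cube has n·2^(n-1) edges. With n = 8: 8·128 = 1024.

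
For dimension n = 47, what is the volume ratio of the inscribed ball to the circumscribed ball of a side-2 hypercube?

V_in / V_out = (r_in/r_out)^47 = (1/√47)^47 = 47^(-47/2) ≈ 5.07809e-40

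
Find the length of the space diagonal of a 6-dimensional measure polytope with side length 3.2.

Diagonal = √6 · 3.2 ≈ 7.83837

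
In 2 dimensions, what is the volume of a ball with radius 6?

The n-ball volume is π^(n/2)·r^n/Γ(n/2+1). With n=2, r=6: V = 36·π ≈ 113.097.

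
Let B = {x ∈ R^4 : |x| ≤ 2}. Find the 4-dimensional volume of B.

V_4(2) = π^(4/2) · (2)^4 / Γ(4/2 + 1) = 8·π^2 ≈ 78.9568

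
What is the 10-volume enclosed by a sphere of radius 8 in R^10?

Volume = π^{10/2}·(8)^10/Γ(6) = 134217728·π^5/15 ≈ 2.73822e+09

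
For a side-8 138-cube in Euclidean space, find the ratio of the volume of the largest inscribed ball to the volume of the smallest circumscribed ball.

Volume scales as r^n, and r_in/r_out = 1/√138, giving (1/√138)^138 ≈ 2.2302e-148.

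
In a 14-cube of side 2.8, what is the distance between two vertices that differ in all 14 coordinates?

||(2.8,2.8,...,2.8)|| = √(14)·2.8 ≈ 10.4766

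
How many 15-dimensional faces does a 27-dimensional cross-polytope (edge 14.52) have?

f_15(27-orthoplex) = 2^16 · (27 choose 16) = 854451486720.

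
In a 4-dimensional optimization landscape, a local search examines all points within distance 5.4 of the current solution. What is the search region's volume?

V_4(5.4) = π^(4/2) · (5.4)^4 / Γ(4/2 + 1) ≈ 4196.09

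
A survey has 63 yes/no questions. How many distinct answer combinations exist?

An n-cube has 2^n vertices; for n = 63 that is 2^63 = 9223372036854775808.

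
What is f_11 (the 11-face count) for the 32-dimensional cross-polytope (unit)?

Each 11-face is the convex hull of 12 vertices, one chosen as ±e_i from each of 12 distinct axes: 2^12·C(32,12) = 924847472640.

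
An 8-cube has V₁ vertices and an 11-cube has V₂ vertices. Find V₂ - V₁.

V₁ = 2^8 = 256. V₂ = 2^11 = 2048. V₂ - V₁ = 1792.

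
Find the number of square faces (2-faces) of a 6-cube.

f_2(6-cube) = (6 choose 2) · 2^4 = 240.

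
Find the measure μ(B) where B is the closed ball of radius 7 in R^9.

Volume = π^{9/2}·(7)^9/Γ(11/2) = 184473632·π^4/135 ≈ 1.33107e+08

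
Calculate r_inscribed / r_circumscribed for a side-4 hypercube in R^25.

For an n-cube of any side s, the inradius is s/2 and the circumradius is s√n/2, so the ratio is 1/√25 ≈ 0.2.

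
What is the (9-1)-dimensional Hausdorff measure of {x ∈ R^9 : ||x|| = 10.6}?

S = n·V_n(r)/r = 9·V_9(10.6)/10.6 (volume-to-surface relation), giving 4.73159e+09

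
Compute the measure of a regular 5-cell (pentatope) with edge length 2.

Volume = 2^4 · √(5/2^4) / 4! ≈ 0.372678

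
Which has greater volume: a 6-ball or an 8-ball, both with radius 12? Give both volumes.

V_6(12) ≈ 1.54307e+07. V_8(12) ≈ 1.74517e+09. The 8-ball is larger.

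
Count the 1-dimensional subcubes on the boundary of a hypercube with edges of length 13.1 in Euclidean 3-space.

Choose 1 of 3 axes to span the face (C(3,1) = 3 ways), then fix each of the remaining 2 coordinates at one of its two extreme values (2^2 = 4 ways): 3·4 = 12.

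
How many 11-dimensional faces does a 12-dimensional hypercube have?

An n-cube has C(n,k)·2^(n-k) k-faces. Here C(12,11)·2^1 = 12·2 = 24.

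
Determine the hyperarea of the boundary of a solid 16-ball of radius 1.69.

S_16(1.69) = 2·π^(16/2)·(1.69)^15 / Γ(16/2) ≈ 9865.04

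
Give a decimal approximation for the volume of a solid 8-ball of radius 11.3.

The n-ball volume is π^(n/2)·r^n/Γ(n/2+1). With n=8, r=11.3: V ≈ 1.07899e+09.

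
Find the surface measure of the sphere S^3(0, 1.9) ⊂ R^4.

The surface area of an n-ball is 2π^(n/2) r^(n-1) / Γ(n/2). For n=4, r=1.9: 135.391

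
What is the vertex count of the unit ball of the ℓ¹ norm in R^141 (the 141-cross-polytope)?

The vertices are ±e_1, ..., ±e_141, so there are 2·141 = 282.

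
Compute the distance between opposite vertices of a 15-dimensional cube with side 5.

Diagonal = √15 · 5 ≈ 19.3649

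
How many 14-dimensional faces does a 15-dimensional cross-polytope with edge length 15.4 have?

Each 14-face is the convex hull of 15 vertices, one chosen as ±e_i from each of 15 distinct axes: 2^15·C(15,15) = 32768.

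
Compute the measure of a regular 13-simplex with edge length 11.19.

V = (11.19^13 / 13!) · √((13+1) / 2^13) ≈ 286.339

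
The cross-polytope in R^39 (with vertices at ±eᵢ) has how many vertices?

The 39-dimensional cross-polytope has 2n = 2·39 = 78 vertices.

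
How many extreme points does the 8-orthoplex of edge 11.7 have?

An n-cross-polytope has 2n vertices; here n = 8, giving 16.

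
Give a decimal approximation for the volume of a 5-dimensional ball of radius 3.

V_5(3) = π^(5/2) · (3)^5 / Γ(5/2 + 1) = 648·π^2/5 ≈ 1279.1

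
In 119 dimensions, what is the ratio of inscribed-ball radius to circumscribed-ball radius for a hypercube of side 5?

Ratio = (s/2)/(s√119/2) = 119^(-1/2) ≈ 0.0916698.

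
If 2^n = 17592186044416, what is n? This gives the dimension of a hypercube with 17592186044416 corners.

The n-cube has 2^n vertices, and 17592186044416 = 2^44, so n = 44.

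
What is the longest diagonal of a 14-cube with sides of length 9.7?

Diagonal = √14 · 9.7 ≈ 36.2941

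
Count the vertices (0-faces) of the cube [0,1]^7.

The 7-cube has 2^7 = 128 vertices.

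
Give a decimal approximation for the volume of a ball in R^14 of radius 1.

The n-ball volume is π^(n/2)·r^n/Γ(n/2+1). With n=14, r=1: V = π^7/5040 ≈ 0.599265.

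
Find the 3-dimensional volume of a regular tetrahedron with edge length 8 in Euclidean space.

Volume = (√2/12) · 8³ = 60.3398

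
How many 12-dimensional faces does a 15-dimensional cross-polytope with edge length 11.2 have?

Number of 12-faces = 2^(12+1) · C(15,12+1) = 8192 · 105 = 860160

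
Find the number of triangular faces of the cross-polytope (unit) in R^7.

Number of 2-faces = 2^(2+1) · C(7,2+1) = 8 · 35 = 280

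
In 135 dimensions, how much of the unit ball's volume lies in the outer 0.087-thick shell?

Shell fraction = 1 - (1-0.087)^135 ≈ 0.9999953915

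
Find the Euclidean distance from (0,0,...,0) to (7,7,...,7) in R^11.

||(7,7,...,7)|| = √(11)·7 ≈ 23.2164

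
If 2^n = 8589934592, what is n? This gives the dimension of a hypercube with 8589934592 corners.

The n-cube has 2^n vertices, and 8589934592 = 2^33, so n = 33.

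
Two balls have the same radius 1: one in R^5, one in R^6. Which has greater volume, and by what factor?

V_5(1) ≈ 5.26379, V_6(1) ≈ 5.16771. The 5-ball is larger by a factor of 1.019.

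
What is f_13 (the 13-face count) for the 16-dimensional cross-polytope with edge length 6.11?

f_13(16-orthoplex) = 2^14 · (16 choose 14) = 1966080.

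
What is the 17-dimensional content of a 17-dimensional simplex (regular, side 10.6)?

Volume = 10.6^17 · √(18/2^17) / 17! ≈ 8.87182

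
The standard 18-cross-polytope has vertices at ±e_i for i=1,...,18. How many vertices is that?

An n-cross-polytope has 2n vertices; here n = 18, giving 36.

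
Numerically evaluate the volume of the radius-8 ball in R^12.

V_12(8) = π^(12/2) · (8)^12 / Γ(12/2 + 1) = 4294967296·π^6/45 ≈ 9.17586e+10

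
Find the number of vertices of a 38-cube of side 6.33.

The 38-cube has 2^38 = 274877906944 vertices.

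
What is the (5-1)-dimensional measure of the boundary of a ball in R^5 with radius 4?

S = n·V_n(r)/r = 5·V_5(4)/4 (volume-to-surface relation), giving 2048·π^2/3 ≈ 6737.65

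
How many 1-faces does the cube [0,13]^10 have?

Each of the 2^10 = 1024 vertices has degree 10; total edges = 10·2^10/2 = 5120.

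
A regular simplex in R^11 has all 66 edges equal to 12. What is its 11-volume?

V_11 = √(12) · 12^11 / (11! · 2^(11/2)) ≈ 1424.83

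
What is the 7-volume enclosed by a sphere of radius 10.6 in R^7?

The n-ball volume is π^(n/2)·r^n/Γ(n/2+1). With n=7, r=10.6: V ≈ 7.1043e+07.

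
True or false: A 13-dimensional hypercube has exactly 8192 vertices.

True. The 13-cube has 2^13 = 8192 vertices.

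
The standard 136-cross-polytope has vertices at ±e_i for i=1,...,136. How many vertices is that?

An n-cross-polytope has 2n vertices; here n = 136, giving 272.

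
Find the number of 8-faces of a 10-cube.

Choose 8 of 10 axes to span the face (C(10,8) = 45 ways), then fix each of the remaining 2 coordinates at one of its two extreme values (2^2 = 4 ways): 45·4 = 180.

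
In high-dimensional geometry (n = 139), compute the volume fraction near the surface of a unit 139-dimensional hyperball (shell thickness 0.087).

1 - (1-0.087)^139 ≈ 0.9999967979 ≈ 99.999680%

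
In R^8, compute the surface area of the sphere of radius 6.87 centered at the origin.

S = n·V_n(r)/r = 8·V_8(6.87)/6.87 (volume-to-surface relation), giving 2.34518e+07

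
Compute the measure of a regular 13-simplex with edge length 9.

For a regular n-simplex with edge a, V = (a^n / n!)·√((n+1)/2^n). With a=9, n=13: V ≈ 16.8749.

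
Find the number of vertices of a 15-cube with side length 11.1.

Number of vertices = 2^15 = 32768.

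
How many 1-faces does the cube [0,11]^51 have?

Each of the 2^51 = 2251799813685248 vertices has degree 51; total edges = 51·2^51/2 = 57420895248973824.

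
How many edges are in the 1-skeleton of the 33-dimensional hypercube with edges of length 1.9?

An n-cube has n·2^(n-1) edges. With n = 33: 33·4294967296 = 141733920768.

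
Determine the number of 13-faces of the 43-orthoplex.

f_13(43-orthoplex) = 2^14 · (43 choose 14) = 1284160886538240.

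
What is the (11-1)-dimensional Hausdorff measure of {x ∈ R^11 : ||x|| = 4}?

|∂B_11(4)| = 67108864·π^5/945 ≈ 2.17319e+07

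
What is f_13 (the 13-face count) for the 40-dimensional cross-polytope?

Each 13-face is the convex hull of 14 vertices, one chosen as ±e_i from each of 14 distinct axes: 2^14·C(40,14) = 380222338498560.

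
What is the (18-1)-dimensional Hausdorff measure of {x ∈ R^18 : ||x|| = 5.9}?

|∂B_18(5.9)| ≈ 1.8808e+13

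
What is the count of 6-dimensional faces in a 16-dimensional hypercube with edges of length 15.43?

Choose 6 of 16 axes to span the face (C(16,6) = 8008 ways), then fix each of the remaining 10 coordinates at one of its two extreme values (2^10 = 1024 ways): 8008·1024 = 8200192.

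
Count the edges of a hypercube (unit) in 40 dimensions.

The 40-cube has n·2^(n-1) = 40·2^39 = 40·549755813888 = 21990232555520 edges.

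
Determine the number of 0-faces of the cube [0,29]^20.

An n-cube has C(n,k)·2^(n-k) k-faces. Here C(20,0)·2^20 = 1·1048576 = 1048576.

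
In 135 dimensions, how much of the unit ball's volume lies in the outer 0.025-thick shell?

V(inner)/V(outer) = ((1-0.025)/1)^135 ≈ 0.03278, so the shell fraction is 0.967219.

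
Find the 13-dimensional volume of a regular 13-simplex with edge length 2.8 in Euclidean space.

Volume = 2.8^13 · √(14/2^13) / 13! ≈ 4.31661e-06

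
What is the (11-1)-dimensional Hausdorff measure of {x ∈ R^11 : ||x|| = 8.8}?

S = n·V_n(r)/r = 11·V_11(8.8)/8.8 (volume-to-surface relation), giving 5.77197e+10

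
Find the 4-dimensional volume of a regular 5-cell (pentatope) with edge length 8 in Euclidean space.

Volume = 8^4 · √(5/2^4) / 4! ≈ 95.4056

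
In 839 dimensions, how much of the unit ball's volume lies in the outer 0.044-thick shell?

1 - (1-0.044)^839 ≈ 1 - 4.019e-17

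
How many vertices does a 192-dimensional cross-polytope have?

The 192-dimensional cross-polytope has 2n = 2·192 = 384 vertices.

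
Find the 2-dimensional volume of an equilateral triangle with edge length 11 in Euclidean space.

Area = (√3/4) · 11² = 52.3945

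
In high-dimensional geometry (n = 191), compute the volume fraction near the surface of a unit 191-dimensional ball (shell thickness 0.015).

1 - (1-0.015)^191 ≈ 0.94424 ≈ 94.42%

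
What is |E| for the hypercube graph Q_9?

An n-cube has n·2^(n-1) edges. With n = 9: 9·256 = 2304.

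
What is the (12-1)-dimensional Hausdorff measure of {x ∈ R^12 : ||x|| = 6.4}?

S_12(6.4) = 2·π^(12/2)·(6.4)^11 / Γ(12/2) ≈ 1.1823e+10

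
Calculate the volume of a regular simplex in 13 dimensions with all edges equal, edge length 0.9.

V_13 = √(14) · 0.9^13 / (13! · 2^(13/2)) ≈ 1.68749e-12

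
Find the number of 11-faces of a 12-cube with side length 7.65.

Choose 11 of 12 axes to span the face (C(12,11) = 12 ways), then fix each of the remaining 1 coordinate at one of its two extreme values (2^1 = 2 ways): 12·2 = 24.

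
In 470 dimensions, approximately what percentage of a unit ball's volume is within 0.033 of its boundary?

1 - (1-0.033)^470 ≈ 0.9999998586 ≈ 99.999986%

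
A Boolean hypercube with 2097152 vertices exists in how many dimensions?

n = log_2(2097152) = 21.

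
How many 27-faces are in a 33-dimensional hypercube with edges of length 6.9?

Number of 27-faces = C(33,27) · 2^(33-27) = 1107568 · 64 = 70884352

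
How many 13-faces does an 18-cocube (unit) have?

Each 13-face is the convex hull of 14 vertices, one chosen as ±e_i from each of 14 distinct axes: 2^14·C(18,14) = 50135040.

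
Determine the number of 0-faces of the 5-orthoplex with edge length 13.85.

f_0(5-orthoplex) = 2^1 · (5 choose 1) = 10.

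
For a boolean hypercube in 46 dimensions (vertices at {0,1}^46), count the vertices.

Each vertex is a binary string of length 46, so there are 2^46 = 70368744177664.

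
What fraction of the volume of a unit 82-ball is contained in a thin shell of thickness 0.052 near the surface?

V(inner)/V(outer) = ((1-0.052)/1)^82 ≈ 0.01254, so the shell fraction is 0.98746.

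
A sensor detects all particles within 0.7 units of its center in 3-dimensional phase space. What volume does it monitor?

The n-ball volume is π^(n/2)·r^n/Γ(n/2+1). With n=3, r=0.7: V ≈ 1.43676.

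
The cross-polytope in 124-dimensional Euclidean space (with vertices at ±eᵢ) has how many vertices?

The vertices are ±e_1, ..., ±e_124, so there are 2·124 = 248.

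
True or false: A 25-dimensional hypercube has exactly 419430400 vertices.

False. The 25-cube has 2^25 = 33554432 vertices.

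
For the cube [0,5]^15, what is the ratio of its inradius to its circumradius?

r_in / r_out = (5/2) / (5√15/2) = 1/√15 ≈ 0.258199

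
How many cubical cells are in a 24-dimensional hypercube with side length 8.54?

f_3(24-cube) = (24 choose 3) · 2^21 = 4244635648.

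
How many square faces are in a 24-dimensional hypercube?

An n-cube has C(n,k)·2^(n-k) k-faces. Here C(24,2)·2^22 = 276·4194304 = 1157627904.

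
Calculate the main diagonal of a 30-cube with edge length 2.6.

Diagonal = √30 · 2.6 ≈ 14.2408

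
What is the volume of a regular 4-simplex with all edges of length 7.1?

For a regular n-simplex with edge a, V = (a^n / n!)·√((n+1)/2^n). With a=7.1, n=4: V ≈ 59.1898.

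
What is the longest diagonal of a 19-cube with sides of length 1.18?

||(1.18,1.18,...,1.18)|| = √(19)·1.18 ≈ 5.1435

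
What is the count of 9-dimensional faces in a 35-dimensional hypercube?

Choose 9 of 35 axes to span the face (C(35,9) = 70607460 ways), then fix each of the remaining 26 coordinates at one of its two extreme values (2^26 = 67108864 ways): 70607460·67108864 = 4738386430525440.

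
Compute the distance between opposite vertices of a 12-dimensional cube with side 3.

d = √(3² + 3² + ... + 3²) [12 terms] = √(12·3²) = 3√12 ≈ 10.3923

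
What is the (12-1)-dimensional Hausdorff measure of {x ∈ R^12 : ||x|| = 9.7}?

S_12(9.7) = 2·π^(12/2)·(9.7)^11 / Γ(12/2) ≈ 1.14614e+12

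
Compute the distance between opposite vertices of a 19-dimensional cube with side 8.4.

||(8.4,8.4,...,8.4)|| = √(19)·8.4 ≈ 36.6148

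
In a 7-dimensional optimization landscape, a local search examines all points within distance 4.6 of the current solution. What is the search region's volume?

The n-ball volume is π^(n/2)·r^n/Γ(n/2+1). With n=7, r=4.6: V ≈ 205914.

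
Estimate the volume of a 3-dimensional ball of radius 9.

V = 972·π ≈ 3053.63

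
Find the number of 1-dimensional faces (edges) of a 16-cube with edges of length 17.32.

Each of the 2^16 = 65536 vertices has degree 16; total edges = 16·2^16/2 = 524288.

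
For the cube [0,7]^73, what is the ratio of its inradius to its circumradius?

Ratio = (s/2)/(s√73/2) = 73^(-1/2) ≈ 0.117041.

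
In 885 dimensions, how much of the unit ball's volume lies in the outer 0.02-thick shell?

1 - (1-0.02)^885 ≈ 0.9999999828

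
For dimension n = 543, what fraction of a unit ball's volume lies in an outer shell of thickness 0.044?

1 - (1-0.044)^543 ≈ 1 - 2.447e-11 ≈ (100 - 2.45e-09)%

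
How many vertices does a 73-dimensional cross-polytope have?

The 73-dimensional cross-polytope has 2n = 2·73 = 146 vertices.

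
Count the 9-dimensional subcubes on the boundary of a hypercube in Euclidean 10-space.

f_9(10-cube) = (10 choose 9) · 2^1 = 20.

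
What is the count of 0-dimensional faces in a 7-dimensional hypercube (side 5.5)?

Choose 0 of 7 axes to span the face (C(7,0) = 1 way), then fix each of the remaining 7 coordinates at one of its two extreme values (2^7 = 128 ways): 1·128 = 128.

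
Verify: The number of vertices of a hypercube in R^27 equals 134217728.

True. The 27-cube has 2^27 = 134217728 vertices.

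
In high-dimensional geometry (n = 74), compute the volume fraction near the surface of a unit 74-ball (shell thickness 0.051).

1 - (1-0.051)^74 ≈ 0.979217 ≈ 97.92%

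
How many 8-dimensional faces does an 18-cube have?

Number of 8-faces = C(18,8) · 2^(18-8) = 43758 · 1024 = 44808192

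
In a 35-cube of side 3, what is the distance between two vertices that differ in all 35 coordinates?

The space diagonal of an n-cube of side s is s√n. Here 3·√35 ≈ 17.7482.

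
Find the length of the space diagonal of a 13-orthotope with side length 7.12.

The space diagonal of an n-cube of side s is s√n. Here 7.12·√13 ≈ 25.6715.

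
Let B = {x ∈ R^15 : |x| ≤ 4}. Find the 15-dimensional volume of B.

V = 274877906944·π^7/2027025 ≈ 4.09572e+08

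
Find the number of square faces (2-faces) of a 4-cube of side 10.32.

An n-cube has C(n,k)·2^(n-k) k-faces. Here C(4,2)·2^2 = 6·4 = 24.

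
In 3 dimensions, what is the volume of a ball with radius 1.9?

V_3(1.9) = π^(3/2) · (1.9)^3 / Γ(3/2 + 1) ≈ 28.7309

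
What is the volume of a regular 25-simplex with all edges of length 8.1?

Volume = 8.1^25 · √(26/2^25) / 25! ≈ 2.92477e-06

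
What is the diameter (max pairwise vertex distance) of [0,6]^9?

d = √(6² + 6² + ... + 6²) [9 terms] = √(9·6²) = 6√9 = 18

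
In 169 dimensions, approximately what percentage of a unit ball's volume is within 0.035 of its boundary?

1 - (1-0.035)^169 ≈ 0.997573 ≈ 99.76%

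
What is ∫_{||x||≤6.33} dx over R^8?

V_8(6.33) = π^(8/2) · (6.33)^8 / Γ(8/2 + 1) ≈ 1.04621e+07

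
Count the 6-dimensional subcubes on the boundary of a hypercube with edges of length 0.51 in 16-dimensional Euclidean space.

An n-cube has C(n,k)·2^(n-k) k-faces. Here C(16,6)·2^10 = 8008·1024 = 8200192.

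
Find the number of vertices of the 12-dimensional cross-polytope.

Number of vertices = 2n = 24.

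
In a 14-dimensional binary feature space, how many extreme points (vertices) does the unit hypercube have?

An n-cube has 2^n vertices; for n = 14 that is 2^14 = 16384.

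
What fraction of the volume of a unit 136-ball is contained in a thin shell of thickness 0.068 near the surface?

1 - (1-0.068)^136 ≈ 0.999931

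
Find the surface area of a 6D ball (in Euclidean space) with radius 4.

S_6(4) = 2·π^(6/2)·(4)^5 / Γ(6/2) = 1024·π^3 ≈ 31750.4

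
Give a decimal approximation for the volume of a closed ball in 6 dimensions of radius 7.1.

The n-ball volume is π^(n/2)·r^n/Γ(n/2+1). With n=6, r=7.1: V ≈ 661985.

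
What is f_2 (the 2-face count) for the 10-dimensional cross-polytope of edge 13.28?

f_2(10-orthoplex) = 2^3 · (10 choose 3) = 960.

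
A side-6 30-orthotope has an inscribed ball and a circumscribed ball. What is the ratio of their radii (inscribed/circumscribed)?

r_in / r_out = (6/2) / (6√30/2) = 1/√30 ≈ 0.182574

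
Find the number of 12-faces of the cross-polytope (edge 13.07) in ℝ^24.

Number of 12-faces = 2^(12+1) · C(24,12+1) = 8192 · 2496144 = 20448411648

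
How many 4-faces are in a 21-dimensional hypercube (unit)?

f_4(21-cube) = (21 choose 4) · 2^17 = 784465920.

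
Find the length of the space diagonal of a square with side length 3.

||(3,3,...,3)|| = √(2)·3 ≈ 4.24264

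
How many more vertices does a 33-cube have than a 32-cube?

The 33-cube has 2^33 = 8589934592 vertices. The 32-cube has 2^32 = 4294967296 vertices. Difference: 8589934592 - 4294967296 = 4294967296.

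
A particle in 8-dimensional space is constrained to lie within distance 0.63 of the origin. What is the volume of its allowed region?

V_8(0.63) = π^(8/2) · (0.63)^8 / Γ(8/2 + 1) ≈ 0.100719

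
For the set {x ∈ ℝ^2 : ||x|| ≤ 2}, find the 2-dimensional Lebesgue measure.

The n-ball volume is π^(n/2)·r^n/Γ(n/2+1). With n=2, r=2: V = 4·π ≈ 12.5664.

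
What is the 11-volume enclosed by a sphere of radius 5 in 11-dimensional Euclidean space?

The n-ball volume is π^(n/2)·r^n/Γ(n/2+1). With n=11, r=5: V = 625000000·π^5/2079 ≈ 9.19973e+07.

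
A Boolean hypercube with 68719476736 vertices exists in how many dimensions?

2^n = 68719476736 ⇒ n = log_2(68719476736) = 36.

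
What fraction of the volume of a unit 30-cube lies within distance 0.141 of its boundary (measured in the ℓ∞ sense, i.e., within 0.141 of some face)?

The inner cube has side 1-2·0.141 = 0.718 and volume (0.718)^30 ≈ 4.828e-05, so the shell holds 0.999952 of the volume.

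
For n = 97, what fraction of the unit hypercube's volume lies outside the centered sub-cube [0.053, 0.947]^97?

Shell fraction = 1 - (1-0.106)^97 ≈ 0.999981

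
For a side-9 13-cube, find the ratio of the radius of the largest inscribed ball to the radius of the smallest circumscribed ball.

Ratio = (s/2)/(s√13/2) = 13^(-1/2) ≈ 0.27735.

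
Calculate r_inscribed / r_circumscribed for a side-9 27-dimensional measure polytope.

r_in = 9/2 (half the side); r_out = 9√27/2 (half the diagonal). Ratio = 1/√27 ≈ 0.19245.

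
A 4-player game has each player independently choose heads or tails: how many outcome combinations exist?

Each vertex is a binary string of length 4, so there are 2^4 = 16.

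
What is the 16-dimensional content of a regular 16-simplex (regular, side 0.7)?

For a regular n-simplex with edge a, V = (a^n / n!)·√((n+1)/2^n). With a=0.7, n=16: V ≈ 2.55819e-18.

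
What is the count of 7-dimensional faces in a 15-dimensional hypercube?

f_7(15-cube) = (15 choose 7) · 2^8 = 1647360.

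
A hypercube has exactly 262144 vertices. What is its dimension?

Since 2^n = 262144, we have n = 18.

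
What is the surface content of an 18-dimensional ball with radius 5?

S_18(5) = 2·π^(18/2)·(5)^17 / Γ(18/2) = 152587890625·π^9/4032 ≈ 1.1281e+12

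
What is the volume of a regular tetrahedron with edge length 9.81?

Volume = (√2/12) · 9.81³ = 111.26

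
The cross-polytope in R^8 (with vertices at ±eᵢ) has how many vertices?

An n-cross-polytope has 2n vertices; here n = 8, giving 16.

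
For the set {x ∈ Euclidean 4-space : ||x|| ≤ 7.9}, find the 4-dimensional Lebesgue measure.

V_4(7.9) = π^(4/2) · (7.9)^4 / Γ(4/2 + 1) ≈ 19221.1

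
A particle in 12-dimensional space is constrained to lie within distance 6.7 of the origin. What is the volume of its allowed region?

Volume = π^{12/2}·(6.7)^12/Γ(7) ≈ 1.09261e+10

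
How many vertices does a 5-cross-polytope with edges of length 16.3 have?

An n-cross-polytope has 2^(k+1)·C(n,k+1) k-faces. Here 2^1·C(5,1) = 2·5 = 10.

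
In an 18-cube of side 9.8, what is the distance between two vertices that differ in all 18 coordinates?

The space diagonal of an n-cube of side s is s√n. Here 9.8·√18 ≈ 41.5779.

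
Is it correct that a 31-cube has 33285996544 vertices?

False. The 31-cube has 2^31 = 2147483648 vertices.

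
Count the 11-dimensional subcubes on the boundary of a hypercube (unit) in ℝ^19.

An n-cube has C(n,k)·2^(n-k) k-faces. Here C(19,11)·2^8 = 75582·256 = 19348992.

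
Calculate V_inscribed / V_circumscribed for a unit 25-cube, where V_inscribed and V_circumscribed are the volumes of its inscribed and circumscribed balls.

V_in/V_out = n^(-n/2) = 25^(-25/2) ≈ 3.35544e-18.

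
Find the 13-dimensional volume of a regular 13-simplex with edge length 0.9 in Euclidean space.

For a regular n-simplex with edge a, V = (a^n / n!)·√((n+1)/2^n). With a=0.9, n=13: V ≈ 1.68749e-12.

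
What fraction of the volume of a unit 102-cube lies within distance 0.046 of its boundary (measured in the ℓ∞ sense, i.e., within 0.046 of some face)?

Shell fraction = 1 - (1-0.092)^102 ≈ 0.999947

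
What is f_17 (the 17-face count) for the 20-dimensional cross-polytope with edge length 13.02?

Number of 17-faces = 2^(17+1) · C(20,17+1) = 262144 · 190 = 49807360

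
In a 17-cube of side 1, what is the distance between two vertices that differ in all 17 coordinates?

Diagonal = √17 · 1 ≈ 4.12311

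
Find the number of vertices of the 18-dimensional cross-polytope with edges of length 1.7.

Number of vertices = 2n = 36.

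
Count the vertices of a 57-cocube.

Number of vertices = 2n = 114.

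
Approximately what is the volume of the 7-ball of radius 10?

Volume = π^{7/2}·(10)^7/Γ(9/2) = 32000000·π^3/21 ≈ 4.72477e+07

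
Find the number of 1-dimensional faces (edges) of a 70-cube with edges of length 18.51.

Number of 1-faces = C(70,1)·2^(70-1) = 70·590295810358705651712 = 41320706725109395619840.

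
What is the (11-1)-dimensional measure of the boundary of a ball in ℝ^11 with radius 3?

|∂B_11(3)| = 139968·π^5/35 ≈ 1.2238e+06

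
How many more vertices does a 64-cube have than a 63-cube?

The 64-cube has 2^64 = 18446744073709551616 vertices. The 63-cube has 2^63 = 9223372036854775808 vertices. Difference: 18446744073709551616 - 9223372036854775808 = 9223372036854775808.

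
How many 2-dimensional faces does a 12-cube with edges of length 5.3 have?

f_2(12-cube) = (12 choose 2) · 2^10 = 67584.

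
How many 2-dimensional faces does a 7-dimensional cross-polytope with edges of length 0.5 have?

Number of 2-faces = 2^(2+1) · C(7,2+1) = 8 · 35 = 280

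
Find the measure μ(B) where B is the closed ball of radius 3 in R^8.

V = 2187·π^4/8 ≈ 26629.2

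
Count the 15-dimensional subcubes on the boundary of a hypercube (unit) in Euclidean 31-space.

Number of 15-faces = C(31,15) · 2^(31-15) = 300540195 · 65536 = 19696202219520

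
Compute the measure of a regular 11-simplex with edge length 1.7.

For a regular n-simplex with edge a, V = (a^n / n!)·√((n+1)/2^n). With a=1.7, n=11: V ≈ 6.57216e-07.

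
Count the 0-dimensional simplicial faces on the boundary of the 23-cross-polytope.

f_0(23-orthoplex) = 2^1 · (23 choose 1) = 46.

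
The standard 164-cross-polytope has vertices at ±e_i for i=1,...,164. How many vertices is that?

The 164-dimensional cross-polytope has 2n = 2·164 = 328 vertices.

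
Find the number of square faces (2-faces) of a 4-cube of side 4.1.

f_2(4-cube) = (4 choose 2) · 2^2 = 24.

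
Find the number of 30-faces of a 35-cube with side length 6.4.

f_30(35-cube) = (35 choose 30) · 2^5 = 10388224.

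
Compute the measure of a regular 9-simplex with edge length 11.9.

V = (11.9^9 / 9!) · √((9+1) / 2^9) ≈ 1843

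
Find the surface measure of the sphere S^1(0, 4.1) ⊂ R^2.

The surface area of an n-ball is 2π^(n/2) r^(n-1) / Γ(n/2). For n=2, r=4.1: 2πr = 2π·4.1 ≈ 25.7611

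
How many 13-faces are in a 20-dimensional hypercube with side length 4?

f_13(20-cube) = (20 choose 13) · 2^7 = 9922560.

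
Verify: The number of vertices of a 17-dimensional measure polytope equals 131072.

True. The 17-cube has 2^17 = 131072 vertices.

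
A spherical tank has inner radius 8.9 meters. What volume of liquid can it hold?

The n-ball volume is π^(n/2)·r^n/Γ(n/2+1). With n=3, r=8.9: V ≈ 2952.97.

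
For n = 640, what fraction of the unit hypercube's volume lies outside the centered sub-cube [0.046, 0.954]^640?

Shell fraction = 1 - (1-0.092)^640 ≈ 1 - 1.496e-27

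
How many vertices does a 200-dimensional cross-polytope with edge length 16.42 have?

The 200-dimensional cross-polytope has 2n = 2·200 = 400 vertices.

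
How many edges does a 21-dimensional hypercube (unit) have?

Number of 1-faces = C(21,1)·2^(21-1) = 21·1048576 = 22020096.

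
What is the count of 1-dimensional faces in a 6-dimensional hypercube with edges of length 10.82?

Choose 1 of 6 axes to span the face (C(6,1) = 6 ways), then fix each of the remaining 5 coordinates at one of its two extreme values (2^5 = 32 ways): 6·32 = 192.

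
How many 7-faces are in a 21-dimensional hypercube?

Choose 7 of 21 axes to span the face (C(21,7) = 116280 ways), then fix each of the remaining 14 coordinates at one of its two extreme values (2^14 = 16384 ways): 116280·16384 = 1905131520.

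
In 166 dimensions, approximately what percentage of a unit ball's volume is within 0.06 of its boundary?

1 - (1-0.06)^166 ≈ 0.999965 ≈ 99.996539%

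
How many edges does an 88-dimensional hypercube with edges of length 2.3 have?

The 88-cube has n·2^(n-1) = 88·2^87 = 88·154742504910672534362390528 = 13617340432139183023890366464 edges.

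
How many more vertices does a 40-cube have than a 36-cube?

The 40-cube has 2^40 = 1099511627776 vertices. The 36-cube has 2^36 = 68719476736 vertices. Difference: 1099511627776 - 68719476736 = 1030792151040.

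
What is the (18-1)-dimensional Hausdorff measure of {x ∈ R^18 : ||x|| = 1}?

S_18(1) = 2·π^(18/2)·(1)^17 / Γ(18/2) = π^9/20160 ≈ 1.47863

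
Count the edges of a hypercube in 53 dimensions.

Each of the 2^53 = 9007199254740992 vertices has degree 53; total edges = 53·2^53/2 = 238690780250636288.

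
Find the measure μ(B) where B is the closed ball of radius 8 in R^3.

V_3(8) = π^(3/2) · (8)^3 / Γ(3/2 + 1) = 2048·π/3 ≈ 2144.66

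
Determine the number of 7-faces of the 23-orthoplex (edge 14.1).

Number of 7-faces = 2^(7+1) · C(23,7+1) = 256 · 490314 = 125520384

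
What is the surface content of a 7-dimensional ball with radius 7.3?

|∂B_7(7.3)| ≈ 5.00513e+06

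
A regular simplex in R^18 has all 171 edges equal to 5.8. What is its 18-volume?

For a regular n-simplex with edge a, V = (a^n / n!)·√((n+1)/2^n). With a=5.8, n=18: V ≈ 7.33618e-05.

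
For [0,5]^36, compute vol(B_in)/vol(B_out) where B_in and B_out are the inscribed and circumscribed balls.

V_in / V_out = (r_in/r_out)^36 = (1/√36)^36 = 36^(-36/2) ≈ 9.69516e-29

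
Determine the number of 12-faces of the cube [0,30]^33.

Choose 12 of 33 axes to span the face (C(33,12) = 354817320 ways), then fix each of the remaining 21 coordinates at one of its two extreme values (2^21 = 2097152 ways): 354817320·2097152 = 744105852272640.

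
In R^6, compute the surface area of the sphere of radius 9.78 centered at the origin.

S = n·V_n(r)/r = 6·V_6(9.78)/9.78 (volume-to-surface relation), giving 2.77424e+06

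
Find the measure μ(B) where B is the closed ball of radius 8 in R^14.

V = 274877906944·π^7/315 ≈ 2.63559e+12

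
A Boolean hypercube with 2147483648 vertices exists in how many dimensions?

The n-cube has 2^n vertices, and 2147483648 = 2^31, so n = 31.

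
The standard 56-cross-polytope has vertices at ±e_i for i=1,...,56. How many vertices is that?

An n-cross-polytope has 2n vertices; here n = 56, giving 112.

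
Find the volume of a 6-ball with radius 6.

Volume = π^{6/2}·(6)^6/Γ(4) = 7776·π^3 ≈ 241105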